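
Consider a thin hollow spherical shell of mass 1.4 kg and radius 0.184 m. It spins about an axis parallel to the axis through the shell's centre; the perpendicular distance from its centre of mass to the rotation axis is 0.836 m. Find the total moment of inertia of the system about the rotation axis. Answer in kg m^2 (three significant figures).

I_cm = (2/3)MR² = (2/3)(1.4)(0.184)² = 0.031599 kg m^2; centre at d = 0.836 m, so the parallel axis theorem gives I = 0.031599 + (1.4)(0.836)² = 1.0101 kg m^2.

1.01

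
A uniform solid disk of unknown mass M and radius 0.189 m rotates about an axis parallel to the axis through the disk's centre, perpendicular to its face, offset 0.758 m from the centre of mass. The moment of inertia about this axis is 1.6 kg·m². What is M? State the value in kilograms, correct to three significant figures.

2.70

I = I_cm + Md² = (1/2)MR² + Md² = M·[0.5·(0.189)² + (0.758)²] = M·0.59242.
So M = 1.6 / 0.59242 = 2.7008 kg.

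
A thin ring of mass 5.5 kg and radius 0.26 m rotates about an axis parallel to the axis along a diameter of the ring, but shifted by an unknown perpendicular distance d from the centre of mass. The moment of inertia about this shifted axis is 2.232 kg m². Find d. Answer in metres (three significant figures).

About the centre-of-mass axis, I_cm = (1/2)MR² = (1/2)(5.5)(0.26)² = 0.1859 kg m².
Parallel axis theorem: I = I_cm + Md², so Md² = 2.232 − 0.1859 = 2.0461 kg m².
d = √(2.0461 / 5.5) = 0.60993 m.

0.610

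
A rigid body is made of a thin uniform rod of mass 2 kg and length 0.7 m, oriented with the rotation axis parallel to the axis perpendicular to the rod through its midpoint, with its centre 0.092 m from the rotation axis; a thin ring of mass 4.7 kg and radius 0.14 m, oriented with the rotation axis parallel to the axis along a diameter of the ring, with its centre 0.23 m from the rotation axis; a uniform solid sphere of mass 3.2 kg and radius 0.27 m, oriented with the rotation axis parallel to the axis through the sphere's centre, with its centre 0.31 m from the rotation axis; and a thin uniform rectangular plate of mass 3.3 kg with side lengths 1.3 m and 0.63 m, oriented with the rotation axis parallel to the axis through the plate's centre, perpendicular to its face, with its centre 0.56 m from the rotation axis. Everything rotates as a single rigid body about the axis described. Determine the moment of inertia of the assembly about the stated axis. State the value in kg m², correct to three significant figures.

2.40

Thin rod: I_cm = (1/12)ML² = (1/12)(2)(0.7)² = 0.081667 kg m²; centre at d = 0.092 m, so the parallel axis theorem gives I = 0.081667 + (2)(0.092)² = 0.098595 kg m².
Thin ring: I_cm = (1/2)MR² = (1/2)(4.7)(0.14)² = 0.04606 kg m²; centre at d = 0.23 m, so the parallel axis theorem gives I = 0.04606 + (4.7)(0.23)² = 0.29469 kg m².
Solid sphere: I_cm = (2/5)MR² = (2/5)(3.2)(0.27)² = 0.093312 kg m²; centre at d = 0.31 m, so the parallel axis theorem gives I = 0.093312 + (3.2)(0.31)² = 0.40083 kg m².
Rectangular plate: I_cm = (1/12)M(a²+b²) = (1/12)(3.3)[(1.3)² + (0.63)²] = 0.5739 kg m²; centre at d = 0.56 m, so the parallel axis theorem gives I = 0.5739 + (3.3)(0.56)² = 1.6088 kg m².
Total I = 0.098595 + 0.29469 + 0.40083 + 1.6088 = 2.4029 kg m².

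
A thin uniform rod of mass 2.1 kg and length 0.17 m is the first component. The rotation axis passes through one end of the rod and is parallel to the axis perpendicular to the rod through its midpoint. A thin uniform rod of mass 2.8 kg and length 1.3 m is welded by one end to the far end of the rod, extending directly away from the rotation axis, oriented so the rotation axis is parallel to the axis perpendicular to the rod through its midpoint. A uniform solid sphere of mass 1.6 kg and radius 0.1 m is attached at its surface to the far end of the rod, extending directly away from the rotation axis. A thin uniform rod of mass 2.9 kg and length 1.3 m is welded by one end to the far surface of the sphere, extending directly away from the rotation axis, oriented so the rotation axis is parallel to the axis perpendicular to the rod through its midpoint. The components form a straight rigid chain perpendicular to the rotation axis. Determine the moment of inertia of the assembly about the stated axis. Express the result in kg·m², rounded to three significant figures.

22.3

Thin rod: I_cm = (1/12)ML² = (1/12)(2.1)(0.17)² = 0.0050575 kg·m²; centre at d = 0.085 m, so I = I_cm + Md² gives I = 0.0050575 + (2.1)(0.085)² = 0.02023 kg·m².
Thin rod: I_cm = (1/12)ML² = (1/12)(2.8)(1.3)² = 0.39433 kg·m²; centre at d = 0.085 + 0.085 + 0.65 = 0.82 m, so I = I_cm + Md² gives I = 0.39433 + (2.8)(0.82)² = 2.2771 kg·m².
Solid sphere: I_cm = (2/5)MR² = (2/5)(1.6)(0.1)² = 0.0064 kg·m²; centre at d = 0.085 + 0.085 + 0.65 + 0.65 + 0.1 = 1.57 m, so I = I_cm + Md² gives I = 0.0064 + (1.6)(1.57)² = 3.9502 kg·m².
Thin rod: I_cm = (1/12)ML² = (1/12)(2.9)(1.3)² = 0.40842 kg·m²; centre at d = 0.085 + 0.085 + 0.65 + 0.65 + 0.1 + 0.1 + 0.65 = 2.32 m, so I = I_cm + Md² gives I = 0.40842 + (2.9)(2.32)² = 16.017 kg·m².
Total I = 0.02023 + 2.2771 + 3.9502 + 16.017 = 22.265 kg·m².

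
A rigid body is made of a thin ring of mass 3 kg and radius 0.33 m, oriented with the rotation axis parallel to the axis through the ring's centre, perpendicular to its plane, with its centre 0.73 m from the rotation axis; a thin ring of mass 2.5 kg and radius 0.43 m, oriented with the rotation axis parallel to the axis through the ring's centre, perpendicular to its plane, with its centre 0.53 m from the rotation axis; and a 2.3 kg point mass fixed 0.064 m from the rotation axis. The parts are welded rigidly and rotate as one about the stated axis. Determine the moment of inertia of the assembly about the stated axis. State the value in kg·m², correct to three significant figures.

Thin ring: I_cm = MR² = (3)(0.33)² = 0.3267 kg·m²; centre at d = 0.73 m, so I = I_cm + Md² gives I = 0.3267 + (3)(0.73)² = 1.9254 kg·m².
Thin ring: I_cm = MR² = (2.5)(0.43)² = 0.46225 kg·m²; centre at d = 0.53 m, so I = I_cm + Md² gives I = 0.46225 + (2.5)(0.53)² = 1.1645 kg·m².
Point mass: I_cm = 0; centre at d = 0.064 m, so I = I_cm + Md² gives I = 0 + (2.3)(0.064)² = 0.0094208 kg·m².
Total I = 1.9254 + 1.1645 + 0.0094208 = 3.0993 kg·m².

3.10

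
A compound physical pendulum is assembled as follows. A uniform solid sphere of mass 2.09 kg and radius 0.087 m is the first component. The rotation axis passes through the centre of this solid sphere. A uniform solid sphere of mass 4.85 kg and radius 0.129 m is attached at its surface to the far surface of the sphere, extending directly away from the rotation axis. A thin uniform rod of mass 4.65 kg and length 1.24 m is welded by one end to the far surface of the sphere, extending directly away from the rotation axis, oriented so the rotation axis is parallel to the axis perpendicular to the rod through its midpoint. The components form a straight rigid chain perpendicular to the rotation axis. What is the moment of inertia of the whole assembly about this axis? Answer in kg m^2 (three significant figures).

Solid sphere: I_cm = (2/5)MR² = (2/5)(2.09)(0.087)² = 0.0063277 kg m^2; axis through the centre, so I = 0.0063277 kg m^2.
Solid sphere: I_cm = (2/5)MR² = (2/5)(4.85)(0.129)² = 0.032284 kg m^2; centre at d = 0.087 + 0.129 = 0.216 m, so I = I_cm + Md² gives I = 0.032284 + (4.85)(0.216)² = 0.25857 kg m^2.
Thin rod: I_cm = (1/12)ML² = (1/12)(4.65)(1.24)² = 0.59582 kg m^2; centre at d = 0.087 + 0.129 + 0.129 + 0.62 = 0.965 m, so I = I_cm + Md² gives I = 0.59582 + (4.65)(0.965)² = 4.926 kg m^2.
Total I = 0.0063277 + 0.25857 + 4.926 = 5.1909 kg m^2.

5.19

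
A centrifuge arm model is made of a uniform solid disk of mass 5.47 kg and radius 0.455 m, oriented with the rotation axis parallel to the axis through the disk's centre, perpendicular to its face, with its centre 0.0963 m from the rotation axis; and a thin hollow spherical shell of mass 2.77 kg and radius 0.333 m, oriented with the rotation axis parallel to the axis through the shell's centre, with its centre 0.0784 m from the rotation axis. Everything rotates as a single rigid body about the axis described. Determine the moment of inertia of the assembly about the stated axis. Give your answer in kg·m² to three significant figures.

0.839

Solid disk: I_cm = (1/2)MR² = (1/2)(5.47)(0.455)² = 0.56621 kg·m²; centre at d = 0.0963 m, so the parallel axis theorem gives I = 0.56621 + (5.47)(0.0963)² = 0.61694 kg·m².
Spherical shell: I_cm = (2/3)MR² = (2/3)(2.77)(0.333)² = 0.20478 kg·m²; centre at d = 0.0784 m, so the parallel axis theorem gives I = 0.20478 + (2.77)(0.0784)² = 0.2218 kg·m².
Total I = 0.61694 + 0.2218 = 0.83874 kg·m².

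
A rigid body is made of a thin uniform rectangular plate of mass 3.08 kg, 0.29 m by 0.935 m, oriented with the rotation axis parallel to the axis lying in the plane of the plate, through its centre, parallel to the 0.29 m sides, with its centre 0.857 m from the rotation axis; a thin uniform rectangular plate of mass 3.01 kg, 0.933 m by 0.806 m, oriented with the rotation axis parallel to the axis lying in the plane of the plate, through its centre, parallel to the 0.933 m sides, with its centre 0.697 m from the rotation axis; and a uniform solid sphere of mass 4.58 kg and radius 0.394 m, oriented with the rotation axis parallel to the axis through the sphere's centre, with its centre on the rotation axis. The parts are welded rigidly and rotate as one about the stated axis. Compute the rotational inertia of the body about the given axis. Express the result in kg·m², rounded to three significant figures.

Rectangular plate: I_cm = (1/12)Mb² = (1/12)(3.08)(0.935)² = 0.22438 kg·m²; centre at d = 0.857 m, so I = I_cm + Md² gives I = 0.22438 + (3.08)(0.857)² = 2.4865 kg·m².
Rectangular plate: I_cm = (1/12)Mb² = (1/12)(3.01)(0.806)² = 0.16295 kg·m²; centre at d = 0.697 m, so I = I_cm + Md² gives I = 0.16295 + (3.01)(0.697)² = 1.6252 kg·m².
Solid sphere: I_cm = (2/5)MR² = (2/5)(4.58)(0.394)² = 0.28439 kg·m²; axis through the centre, so I = 0.28439 kg·m².
Total I = 2.4865 + 1.6252 + 0.28439 = 4.3961 kg·m².

4.40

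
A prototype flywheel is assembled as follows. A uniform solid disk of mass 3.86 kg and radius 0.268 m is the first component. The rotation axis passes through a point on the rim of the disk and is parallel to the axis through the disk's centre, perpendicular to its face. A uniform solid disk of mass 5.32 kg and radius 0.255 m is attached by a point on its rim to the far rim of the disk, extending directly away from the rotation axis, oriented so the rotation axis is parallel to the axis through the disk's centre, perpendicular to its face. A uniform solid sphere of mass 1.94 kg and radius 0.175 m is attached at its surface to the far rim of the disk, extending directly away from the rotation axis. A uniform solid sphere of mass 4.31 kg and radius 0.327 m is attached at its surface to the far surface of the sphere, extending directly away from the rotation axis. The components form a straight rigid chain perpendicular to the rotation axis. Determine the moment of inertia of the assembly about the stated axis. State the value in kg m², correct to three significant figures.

19.8

Solid disk: I_cm = (1/2)MR² = (1/2)(3.86)(0.268)² = 0.13862 kg m²; centre at d = 0.268 m, so I = I_cm + Md² gives I = 0.13862 + (3.86)(0.268)² = 0.41586 kg m².
Solid disk: I_cm = (1/2)MR² = (1/2)(5.32)(0.255)² = 0.17297 kg m²; centre at d = 0.268 + 0.268 + 0.255 = 0.791 m, so I = I_cm + Md² gives I = 0.17297 + (5.32)(0.791)² = 3.5016 kg m².
Solid sphere: I_cm = (2/5)MR² = (2/5)(1.94)(0.175)² = 0.023765 kg m²; centre at d = 0.268 + 0.268 + 0.255 + 0.255 + 0.175 = 1.221 m, so I = I_cm + Md² gives I = 0.023765 + (1.94)(1.221)² = 2.916 kg m².
Solid sphere: I_cm = (2/5)MR² = (2/5)(4.31)(0.327)² = 0.18435 kg m²; centre at d = 0.268 + 0.268 + 0.255 + 0.255 + 0.175 + 0.175 + 0.327 = 1.723 m, so I = I_cm + Md² gives I = 0.18435 + (4.31)(1.723)² = 12.98 kg m².
Total I = 0.41586 + 3.5016 + 2.916 + 12.98 = 19.813 kg m².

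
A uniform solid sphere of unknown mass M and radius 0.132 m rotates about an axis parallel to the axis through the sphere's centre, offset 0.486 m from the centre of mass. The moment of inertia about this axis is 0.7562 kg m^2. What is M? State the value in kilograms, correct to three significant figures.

I = I_cm + Md² = (2/5)MR² + Md² = M·[0.4·(0.132)² + (0.486)²] = M·0.24317.
So M = 0.7562 / 0.24317 = 3.1098 kg.

3.11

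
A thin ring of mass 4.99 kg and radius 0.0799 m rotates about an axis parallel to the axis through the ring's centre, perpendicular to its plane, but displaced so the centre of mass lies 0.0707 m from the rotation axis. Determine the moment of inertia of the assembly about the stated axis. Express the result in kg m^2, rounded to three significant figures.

I_cm = MR² = (4.99)(0.0799)² = 0.031856 kg m^2; centre at d = 0.0707 m, so the parallel axis theorem gives I = 0.031856 + (4.99)(0.0707)² = 0.056799 kg m^2.

0.0568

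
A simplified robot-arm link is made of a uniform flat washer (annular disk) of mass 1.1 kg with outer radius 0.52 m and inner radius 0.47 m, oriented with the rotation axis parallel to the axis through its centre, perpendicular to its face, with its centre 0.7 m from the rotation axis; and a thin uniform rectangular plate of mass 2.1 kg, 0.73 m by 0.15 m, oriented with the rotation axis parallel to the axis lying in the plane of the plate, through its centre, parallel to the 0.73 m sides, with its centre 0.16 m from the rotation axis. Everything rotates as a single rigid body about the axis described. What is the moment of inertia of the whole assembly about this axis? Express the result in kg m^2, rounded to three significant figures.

Annular disk: I_cm = (1/2)M(R²+r²) = (1/2)(1.1)[(0.52)² + (0.47)²] = 0.27022 kg m^2; centre at d = 0.7 m, so the parallel axis theorem gives I = 0.27022 + (1.1)(0.7)² = 0.80922 kg m^2.
Rectangular plate: I_cm = (1/12)Mb² = (1/12)(2.1)(0.15)² = 0.0039375 kg m^2; centre at d = 0.16 m, so the parallel axis theorem gives I = 0.0039375 + (2.1)(0.16)² = 0.057697 kg m^2.
Total I = 0.80922 + 0.057697 = 0.86691 kg m^2.

0.867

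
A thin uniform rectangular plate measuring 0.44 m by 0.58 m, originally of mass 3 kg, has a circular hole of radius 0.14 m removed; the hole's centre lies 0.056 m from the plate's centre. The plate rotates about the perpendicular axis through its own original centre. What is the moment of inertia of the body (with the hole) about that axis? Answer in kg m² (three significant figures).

0.123

Unpierced body about its centre: I₀ = (1/12)M(a²+b²) = (1/12)(3)[(0.44)² + (0.58)²] = 0.1325 kg m².
The removed disk has mass m = M·πr²/(ab) = (3)·π(0.14)²/(0.44·0.58) = 0.72385 kg (same uniform areal density).
Its moment of inertia about the rotation axis (parallel-axis theorem): I_hole = (1/2)mr² + md² = (1/2)(0.72385)(0.14)² + (0.72385)(0.056)² = 0.0093637 kg m².
Treating the hole as negative mass, I = I₀ − I_hole = 0.1325 − 0.0093637 = 0.12314 kg m².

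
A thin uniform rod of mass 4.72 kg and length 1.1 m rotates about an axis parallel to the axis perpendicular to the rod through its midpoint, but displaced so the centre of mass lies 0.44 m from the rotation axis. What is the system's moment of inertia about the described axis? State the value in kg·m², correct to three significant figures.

1.39

I_cm = (1/12)ML² = (1/12)(4.72)(1.1)² = 0.47593 kg·m²; centre at d = 0.44 m, so the parallel axis theorem gives I = 0.47593 + (4.72)(0.44)² = 1.3897 kg·m².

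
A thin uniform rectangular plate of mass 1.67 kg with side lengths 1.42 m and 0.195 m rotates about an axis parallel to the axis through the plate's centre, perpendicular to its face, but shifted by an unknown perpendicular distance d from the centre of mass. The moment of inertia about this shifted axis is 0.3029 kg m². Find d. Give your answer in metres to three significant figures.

0.101

About the centre-of-mass axis, I_cm = (1/12)M(a²+b²) = (1/12)(1.67)[(1.42)² + (0.195)²] = 0.28591 kg m².
Parallel axis theorem: I = I_cm + Md², so Md² = 0.3029 − 0.28591 = 0.016993 kg m².
d = √(0.016993 / 1.67) = 0.10087 m.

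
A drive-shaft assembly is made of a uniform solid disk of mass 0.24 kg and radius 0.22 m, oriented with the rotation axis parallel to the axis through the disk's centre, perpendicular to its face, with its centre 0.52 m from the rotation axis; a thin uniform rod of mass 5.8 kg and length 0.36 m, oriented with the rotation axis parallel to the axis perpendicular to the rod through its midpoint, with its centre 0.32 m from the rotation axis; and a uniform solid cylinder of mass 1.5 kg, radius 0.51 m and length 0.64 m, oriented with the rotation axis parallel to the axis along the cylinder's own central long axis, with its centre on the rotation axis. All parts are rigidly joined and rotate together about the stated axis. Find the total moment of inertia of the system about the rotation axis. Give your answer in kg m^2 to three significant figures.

0.922

Solid disk: I_cm = (1/2)MR² = (1/2)(0.24)(0.22)² = 0.005808 kg m^2; centre at d = 0.52 m, so I = I_cm + Md² gives I = 0.005808 + (0.24)(0.52)² = 0.070704 kg m^2.
Thin rod: I_cm = (1/12)ML² = (1/12)(5.8)(0.36)² = 0.06264 kg m^2; centre at d = 0.32 m, so I = I_cm + Md² gives I = 0.06264 + (5.8)(0.32)² = 0.65656 kg m^2.
Solid cylinder: I_cm = (1/2)MR² = (1/2)(1.5)(0.51)² = 0.19507 kg m^2; axis through the centre, so I = 0.19507 kg m^2.
Total I = 0.070704 + 0.65656 + 0.19507 = 0.92234 kg m^2.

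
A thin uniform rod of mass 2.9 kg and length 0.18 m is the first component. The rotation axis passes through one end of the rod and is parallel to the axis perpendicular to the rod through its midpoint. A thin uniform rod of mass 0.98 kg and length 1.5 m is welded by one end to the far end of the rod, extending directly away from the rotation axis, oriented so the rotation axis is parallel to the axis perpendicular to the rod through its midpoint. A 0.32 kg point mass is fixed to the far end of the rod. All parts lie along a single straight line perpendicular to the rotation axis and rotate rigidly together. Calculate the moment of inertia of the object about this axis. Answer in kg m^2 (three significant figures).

1.97

Thin rod: I_cm = (1/12)ML² = (1/12)(2.9)(0.18)² = 0.00783 kg m^2; centre at d = 0.09 m, so I = I_cm + Md² gives I = 0.00783 + (2.9)(0.09)² = 0.03132 kg m^2.
Thin rod: I_cm = (1/12)ML² = (1/12)(0.98)(1.5)² = 0.18375 kg m^2; centre at d = 0.09 + 0.09 + 0.75 = 0.93 m, so I = I_cm + Md² gives I = 0.18375 + (0.98)(0.93)² = 1.0314 kg m^2.
Point mass: I_cm = 0; centre at d = 0.09 + 0.09 + 0.75 + 0.75 = 1.68 m, so I = I_cm + Md² gives I = 0 + (0.32)(1.68)² = 0.90317 kg m^2.
Total I = 0.03132 + 1.0314 + 0.90317 = 1.9658 kg m^2.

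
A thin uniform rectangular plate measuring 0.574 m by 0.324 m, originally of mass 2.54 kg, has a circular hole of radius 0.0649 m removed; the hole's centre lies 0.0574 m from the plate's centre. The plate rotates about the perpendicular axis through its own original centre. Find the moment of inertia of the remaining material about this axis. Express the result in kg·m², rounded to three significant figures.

Unpierced body about its centre: I₀ = (1/12)M(a²+b²) = (1/12)(2.54)[(0.574)² + (0.324)²] = 0.091959 kg·m².
The removed disk has mass m = M·πr²/(ab) = (2.54)·π(0.0649)²/(0.574·0.324) = 0.18072 kg (same uniform areal density).
Its moment of inertia about the rotation axis (parallel-axis theorem): I_hole = (1/2)mr² + md² = (1/2)(0.18072)(0.0649)² + (0.18072)(0.0574)² = 0.00097605 kg·m².
Treating the hole as negative mass, I = I₀ − I_hole = 0.091959 − 0.00097605 = 0.090983 kg·m².

0.0910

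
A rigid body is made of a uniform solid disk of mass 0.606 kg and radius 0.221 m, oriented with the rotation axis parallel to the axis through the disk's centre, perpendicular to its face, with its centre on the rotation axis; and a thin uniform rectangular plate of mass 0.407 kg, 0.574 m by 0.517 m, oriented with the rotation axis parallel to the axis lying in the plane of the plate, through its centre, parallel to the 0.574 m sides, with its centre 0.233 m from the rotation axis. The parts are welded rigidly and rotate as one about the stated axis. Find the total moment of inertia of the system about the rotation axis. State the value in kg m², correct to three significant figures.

0.0460

Solid disk: I_cm = (1/2)MR² = (1/2)(0.606)(0.221)² = 0.014799 kg m²; axis through the centre, so I = 0.014799 kg m².
Rectangular plate: I_cm = (1/12)Mb² = (1/12)(0.407)(0.517)² = 0.0090656 kg m²; centre at d = 0.233 m, so I = I_cm + Md² gives I = 0.0090656 + (0.407)(0.233)² = 0.031161 kg m².
Total I = 0.014799 + 0.031161 = 0.04596 kg m².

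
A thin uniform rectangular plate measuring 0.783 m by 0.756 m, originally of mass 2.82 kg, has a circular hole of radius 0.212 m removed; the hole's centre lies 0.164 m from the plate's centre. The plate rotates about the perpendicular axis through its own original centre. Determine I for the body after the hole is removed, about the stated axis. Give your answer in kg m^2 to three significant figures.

Unpierced body about its centre: I₀ = (1/12)M(a²+b²) = (1/12)(2.82)[(0.783)² + (0.756)²] = 0.27839 kg m^2.
The removed disk has mass m = M·πr²/(ab) = (2.82)·π(0.212)²/(0.783·0.756) = 0.67265 kg (same uniform areal density).
Its moment of inertia about the rotation axis (parallel-axis theorem): I_hole = (1/2)mr² + md² = (1/2)(0.67265)(0.212)² + (0.67265)(0.164)² = 0.033207 kg m^2.
Treating the hole as negative mass, I = I₀ − I_hole = 0.27839 − 0.033207 = 0.24518 kg m^2.

0.245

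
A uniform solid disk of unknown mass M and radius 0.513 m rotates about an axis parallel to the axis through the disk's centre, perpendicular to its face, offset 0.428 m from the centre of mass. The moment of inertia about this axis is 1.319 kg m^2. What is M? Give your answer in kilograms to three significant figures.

I = I_cm + Md² = (1/2)MR² + Md² = M·[0.5·(0.513)² + (0.428)²] = M·0.31477.
So M = 1.319 / 0.31477 = 4.1904 kg.

4.19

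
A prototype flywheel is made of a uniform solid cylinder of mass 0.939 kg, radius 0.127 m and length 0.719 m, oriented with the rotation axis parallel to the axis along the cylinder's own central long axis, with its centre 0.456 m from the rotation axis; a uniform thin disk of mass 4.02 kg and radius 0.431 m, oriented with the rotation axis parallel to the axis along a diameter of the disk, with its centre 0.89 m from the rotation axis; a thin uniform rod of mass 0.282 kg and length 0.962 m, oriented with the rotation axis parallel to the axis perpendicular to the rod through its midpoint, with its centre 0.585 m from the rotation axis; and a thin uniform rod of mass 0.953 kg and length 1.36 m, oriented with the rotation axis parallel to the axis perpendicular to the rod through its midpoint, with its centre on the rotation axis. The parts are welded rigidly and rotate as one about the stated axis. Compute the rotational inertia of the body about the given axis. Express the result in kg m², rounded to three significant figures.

3.84

Solid cylinder: I_cm = (1/2)MR² = (1/2)(0.939)(0.127)² = 0.0075726 kg m²; centre at d = 0.456 m, so I = I_cm + Md² gives I = 0.0075726 + (0.939)(0.456)² = 0.20282 kg m².
Thin disk: I_cm = (1/4)MR² = (1/4)(4.02)(0.431)² = 0.18669 kg m²; centre at d = 0.89 m, so I = I_cm + Md² gives I = 0.18669 + (4.02)(0.89)² = 3.3709 kg m².
Thin rod: I_cm = (1/12)ML² = (1/12)(0.282)(0.962)² = 0.021748 kg m²; centre at d = 0.585 m, so I = I_cm + Md² gives I = 0.021748 + (0.282)(0.585)² = 0.11826 kg m².
Thin rod: I_cm = (1/12)ML² = (1/12)(0.953)(1.36)² = 0.14689 kg m²; axis through the centre, so I = 0.14689 kg m².
Total I = 0.20282 + 3.3709 + 0.11826 + 0.14689 = 3.8389 kg m².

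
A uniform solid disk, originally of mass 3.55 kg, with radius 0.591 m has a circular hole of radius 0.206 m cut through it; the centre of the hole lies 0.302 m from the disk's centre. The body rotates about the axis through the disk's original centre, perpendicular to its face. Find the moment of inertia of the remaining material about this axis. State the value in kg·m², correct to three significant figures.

0.571

Unpierced body about its centre: I₀ = (1/2)MR² = (1/2)(3.55)(0.591)² = 0.61997 kg·m².
The removed disk has mass m = M·(r/R)² = (3.55)(0.206/0.591)² = 0.43131 kg (same uniform areal density).
Its moment of inertia about the rotation axis (parallel-axis theorem): I_hole = (1/2)mr² + md² = (1/2)(0.43131)(0.206)² + (0.43131)(0.302)² = 0.048489 kg·m².
Treating the hole as negative mass, I = I₀ − I_hole = 0.61997 − 0.048489 = 0.57149 kg·m².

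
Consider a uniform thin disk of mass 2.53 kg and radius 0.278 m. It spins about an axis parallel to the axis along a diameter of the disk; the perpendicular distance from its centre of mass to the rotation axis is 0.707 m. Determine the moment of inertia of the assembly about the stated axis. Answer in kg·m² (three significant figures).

1.31

I_cm = (1/4)MR² = (1/4)(2.53)(0.278)² = 0.048882 kg·m²; centre at d = 0.707 m, so I = I_cm + Md² gives I = 0.048882 + (2.53)(0.707)² = 1.3135 kg·m².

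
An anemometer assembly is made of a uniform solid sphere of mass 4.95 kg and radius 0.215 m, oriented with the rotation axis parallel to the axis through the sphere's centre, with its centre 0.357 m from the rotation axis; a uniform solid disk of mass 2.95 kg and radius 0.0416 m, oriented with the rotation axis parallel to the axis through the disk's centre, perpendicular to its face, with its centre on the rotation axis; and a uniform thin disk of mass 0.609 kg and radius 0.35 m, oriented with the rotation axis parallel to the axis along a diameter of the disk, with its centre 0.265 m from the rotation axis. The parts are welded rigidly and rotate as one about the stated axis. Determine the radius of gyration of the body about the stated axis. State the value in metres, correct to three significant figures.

Solid sphere: I_cm = (2/5)MR² = (2/5)(4.95)(0.215)² = 0.091525 kg m^2; centre at d = 0.357 m, so I = I_cm + Md² gives I = 0.091525 + (4.95)(0.357)² = 0.7224 kg m^2.
Solid disk: I_cm = (1/2)MR² = (1/2)(2.95)(0.0416)² = 0.0025526 kg m^2; axis through the centre, so I = 0.0025526 kg m^2.
Thin disk: I_cm = (1/4)MR² = (1/4)(0.609)(0.35)² = 0.018651 kg m^2; centre at d = 0.265 m, so I = I_cm + Md² gives I = 0.018651 + (0.609)(0.265)² = 0.061418 kg m^2.
Total I = 0.78637 kg m^2; total mass M = 8.509 kg.
k = √(I/M) = √(0.78637/8.509) = 0.304 m.

0.304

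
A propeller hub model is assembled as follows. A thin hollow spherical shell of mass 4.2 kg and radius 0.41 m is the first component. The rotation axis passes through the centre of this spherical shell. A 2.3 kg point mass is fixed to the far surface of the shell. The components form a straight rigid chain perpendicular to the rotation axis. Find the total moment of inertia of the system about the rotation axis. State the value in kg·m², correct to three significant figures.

0.857

Spherical shell: I_cm = (2/3)MR² = (2/3)(4.2)(0.41)² = 0.47068 kg·m²; axis through the centre, so I = 0.47068 kg·m².
Point mass: I_cm = 0; centre at d = 0.41 m, so I = I_cm + Md² gives I = 0 + (2.3)(0.41)² = 0.38663 kg·m².
Total I = 0.47068 + 0.38663 = 0.85731 kg·m².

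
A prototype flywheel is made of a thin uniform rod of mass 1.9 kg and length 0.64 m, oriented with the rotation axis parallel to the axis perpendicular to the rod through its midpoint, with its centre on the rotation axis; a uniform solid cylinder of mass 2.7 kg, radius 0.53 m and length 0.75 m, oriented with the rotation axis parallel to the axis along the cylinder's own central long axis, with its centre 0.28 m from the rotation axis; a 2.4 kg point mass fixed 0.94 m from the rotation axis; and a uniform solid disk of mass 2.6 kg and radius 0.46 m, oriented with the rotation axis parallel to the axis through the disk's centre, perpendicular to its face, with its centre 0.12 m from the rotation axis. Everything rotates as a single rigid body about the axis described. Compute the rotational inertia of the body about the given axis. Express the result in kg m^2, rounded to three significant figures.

Thin rod: I_cm = (1/12)ML² = (1/12)(1.9)(0.64)² = 0.064853 kg m^2; axis through the centre, so I = 0.064853 kg m^2.
Solid cylinder: I_cm = (1/2)MR² = (1/2)(2.7)(0.53)² = 0.37922 kg m^2; centre at d = 0.28 m, so the parallel axis theorem gives I = 0.37922 + (2.7)(0.28)² = 0.5909 kg m^2.
Point mass: I_cm = 0; centre at d = 0.94 m, so the parallel axis theorem gives I = 0 + (2.4)(0.94)² = 2.1206 kg m^2.
Solid disk: I_cm = (1/2)MR² = (1/2)(2.6)(0.46)² = 0.27508 kg m^2; centre at d = 0.12 m, so the parallel axis theorem gives I = 0.27508 + (2.6)(0.12)² = 0.31252 kg m^2.
Total I = 0.064853 + 0.5909 + 2.1206 + 0.31252 = 3.0889 kg m^2.

3.09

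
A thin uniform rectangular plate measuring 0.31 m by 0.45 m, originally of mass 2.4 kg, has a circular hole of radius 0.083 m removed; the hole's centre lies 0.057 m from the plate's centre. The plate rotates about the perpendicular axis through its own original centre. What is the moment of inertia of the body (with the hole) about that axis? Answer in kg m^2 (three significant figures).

Unpierced body about its centre: I₀ = (1/12)M(a²+b²) = (1/12)(2.4)[(0.31)² + (0.45)²] = 0.05972 kg m^2.
The removed disk has mass m = M·πr²/(ab) = (2.4)·π(0.083)²/(0.31·0.45) = 0.37234 kg (same uniform areal density).
Its moment of inertia about the rotation axis (parallel-axis theorem): I_hole = (1/2)mr² + md² = (1/2)(0.37234)(0.083)² + (0.37234)(0.057)² = 0.0024923 kg m^2.
Treating the hole as negative mass, I = I₀ − I_hole = 0.05972 − 0.0024923 = 0.057228 kg m^2.

0.0572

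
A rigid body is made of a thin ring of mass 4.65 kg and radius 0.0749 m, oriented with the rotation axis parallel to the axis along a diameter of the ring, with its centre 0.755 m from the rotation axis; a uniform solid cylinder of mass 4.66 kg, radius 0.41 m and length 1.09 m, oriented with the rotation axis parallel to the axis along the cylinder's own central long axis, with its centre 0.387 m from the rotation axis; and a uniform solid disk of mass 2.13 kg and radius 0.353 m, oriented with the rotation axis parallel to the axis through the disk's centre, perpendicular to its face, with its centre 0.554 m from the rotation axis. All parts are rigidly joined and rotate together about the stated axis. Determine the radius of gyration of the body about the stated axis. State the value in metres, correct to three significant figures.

Thin ring: I_cm = (1/2)MR² = (1/2)(4.65)(0.0749)² = 0.013043 kg·m²; centre at d = 0.755 m, so I = I_cm + Md² gives I = 0.013043 + (4.65)(0.755)² = 2.6637 kg·m².
Solid cylinder: I_cm = (1/2)MR² = (1/2)(4.66)(0.41)² = 0.39167 kg·m²; centre at d = 0.387 m, so I = I_cm + Md² gives I = 0.39167 + (4.66)(0.387)² = 1.0896 kg·m².
Solid disk: I_cm = (1/2)MR² = (1/2)(2.13)(0.353)² = 0.13271 kg·m²; centre at d = 0.554 m, so I = I_cm + Md² gives I = 0.13271 + (2.13)(0.554)² = 0.78644 kg·m².
Total I = 4.5397 kg·m²; total mass M = 11.44 kg.
k = √(I/M) = √(4.5397/11.44) = 0.62994 m.

0.630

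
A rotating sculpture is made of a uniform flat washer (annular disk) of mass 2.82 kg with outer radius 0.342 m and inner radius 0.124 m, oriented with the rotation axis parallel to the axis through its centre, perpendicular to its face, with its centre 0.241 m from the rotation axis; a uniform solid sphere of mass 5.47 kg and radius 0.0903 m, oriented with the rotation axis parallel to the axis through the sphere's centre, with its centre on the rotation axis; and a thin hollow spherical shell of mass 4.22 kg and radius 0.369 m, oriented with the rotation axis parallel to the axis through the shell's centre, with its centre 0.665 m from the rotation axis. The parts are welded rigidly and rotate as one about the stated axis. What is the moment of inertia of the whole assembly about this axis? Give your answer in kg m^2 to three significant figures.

Annular disk: I_cm = (1/2)M(R²+r²) = (1/2)(2.82)[(0.342)² + (0.124)²] = 0.1866 kg m^2; centre at d = 0.241 m, so the parallel axis theorem gives I = 0.1866 + (2.82)(0.241)² = 0.35039 kg m^2.
Solid sphere: I_cm = (2/5)MR² = (2/5)(5.47)(0.0903)² = 0.017841 kg m^2; axis through the centre, so I = 0.017841 kg m^2.
Spherical shell: I_cm = (2/3)MR² = (2/3)(4.22)(0.369)² = 0.38307 kg m^2; centre at d = 0.665 m, so the parallel axis theorem gives I = 0.38307 + (4.22)(0.665)² = 2.2493 kg m^2.
Total I = 0.35039 + 0.017841 + 2.2493 = 2.6175 kg m^2.

2.62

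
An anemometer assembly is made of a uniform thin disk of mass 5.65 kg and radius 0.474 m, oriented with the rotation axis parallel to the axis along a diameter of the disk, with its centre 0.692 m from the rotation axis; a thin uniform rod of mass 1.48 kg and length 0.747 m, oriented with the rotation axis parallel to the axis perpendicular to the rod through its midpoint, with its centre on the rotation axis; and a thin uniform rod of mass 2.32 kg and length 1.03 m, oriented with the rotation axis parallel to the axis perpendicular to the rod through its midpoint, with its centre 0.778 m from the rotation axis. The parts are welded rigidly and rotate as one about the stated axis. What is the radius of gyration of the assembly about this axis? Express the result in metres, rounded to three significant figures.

Thin disk: I_cm = (1/4)MR² = (1/4)(5.65)(0.474)² = 0.31735 kg m^2; centre at d = 0.692 m, so I = I_cm + Md² gives I = 0.31735 + (5.65)(0.692)² = 3.0229 kg m^2.
Thin rod: I_cm = (1/12)ML² = (1/12)(1.48)(0.747)² = 0.068821 kg m^2; axis through the centre, so I = 0.068821 kg m^2.
Thin rod: I_cm = (1/12)ML² = (1/12)(2.32)(1.03)² = 0.20511 kg m^2; centre at d = 0.778 m, so I = I_cm + Md² gives I = 0.20511 + (2.32)(0.778)² = 1.6094 kg m^2.
Total I = 4.7011 kg m^2; total mass M = 9.45 kg.
k = √(I/M) = √(4.7011/9.45) = 0.70532 m.

0.705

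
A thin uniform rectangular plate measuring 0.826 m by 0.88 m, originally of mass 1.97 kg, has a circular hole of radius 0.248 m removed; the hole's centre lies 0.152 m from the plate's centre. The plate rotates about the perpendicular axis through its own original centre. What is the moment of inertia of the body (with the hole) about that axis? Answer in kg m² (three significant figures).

Unpierced body about its centre: I₀ = (1/12)M(a²+b²) = (1/12)(1.97)[(0.826)² + (0.88)²] = 0.23914 kg m².
The removed disk has mass m = M·πr²/(ab) = (1.97)·π(0.248)²/(0.826·0.88) = 0.52367 kg (same uniform areal density).
Its moment of inertia about the rotation axis (parallel-axis theorem): I_hole = (1/2)mr² + md² = (1/2)(0.52367)(0.248)² + (0.52367)(0.152)² = 0.028203 kg m².
Treating the hole as negative mass, I = I₀ − I_hole = 0.23914 − 0.028203 = 0.21093 kg m².

0.211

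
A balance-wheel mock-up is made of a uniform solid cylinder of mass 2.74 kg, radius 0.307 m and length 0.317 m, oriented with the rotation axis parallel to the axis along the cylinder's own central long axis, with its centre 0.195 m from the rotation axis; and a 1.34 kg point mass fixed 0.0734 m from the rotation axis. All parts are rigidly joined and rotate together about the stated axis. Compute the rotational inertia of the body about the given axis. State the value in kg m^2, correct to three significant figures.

0.241

Solid cylinder: I_cm = (1/2)MR² = (1/2)(2.74)(0.307)² = 0.12912 kg m^2; centre at d = 0.195 m, so the parallel axis theorem gives I = 0.12912 + (2.74)(0.195)² = 0.23331 kg m^2.
Point mass: I_cm = 0; centre at d = 0.0734 m, so the parallel axis theorem gives I = 0 + (1.34)(0.0734)² = 0.0072193 kg m^2.
Total I = 0.23331 + 0.0072193 = 0.24053 kg m^2.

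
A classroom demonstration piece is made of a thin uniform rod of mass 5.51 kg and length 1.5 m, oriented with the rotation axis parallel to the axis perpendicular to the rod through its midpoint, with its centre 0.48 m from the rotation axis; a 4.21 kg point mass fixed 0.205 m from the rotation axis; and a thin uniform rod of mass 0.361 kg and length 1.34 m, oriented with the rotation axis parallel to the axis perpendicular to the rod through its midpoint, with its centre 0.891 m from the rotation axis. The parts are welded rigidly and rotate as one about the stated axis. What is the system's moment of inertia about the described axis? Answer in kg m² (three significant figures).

2.82

Thin rod: I_cm = (1/12)ML² = (1/12)(5.51)(1.5)² = 1.0331 kg m²; centre at d = 0.48 m, so I = I_cm + Md² gives I = 1.0331 + (5.51)(0.48)² = 2.3026 kg m².
Point mass: I_cm = 0; centre at d = 0.205 m, so I = I_cm + Md² gives I = 0 + (4.21)(0.205)² = 0.17693 kg m².
Thin rod: I_cm = (1/12)ML² = (1/12)(0.361)(1.34)² = 0.054018 kg m²; centre at d = 0.891 m, so I = I_cm + Md² gives I = 0.054018 + (0.361)(0.891)² = 0.34061 kg m².
Total I = 2.3026 + 0.17693 + 0.34061 = 2.8202 kg m².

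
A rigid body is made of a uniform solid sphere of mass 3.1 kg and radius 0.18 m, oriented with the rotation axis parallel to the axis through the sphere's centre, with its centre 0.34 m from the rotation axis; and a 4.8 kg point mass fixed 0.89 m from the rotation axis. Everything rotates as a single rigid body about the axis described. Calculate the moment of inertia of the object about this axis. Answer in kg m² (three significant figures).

4.20

Solid sphere: I_cm = (2/5)MR² = (2/5)(3.1)(0.18)² = 0.040176 kg m²; centre at d = 0.34 m, so I = I_cm + Md² gives I = 0.040176 + (3.1)(0.34)² = 0.39854 kg m².
Point mass: I_cm = 0; centre at d = 0.89 m, so I = I_cm + Md² gives I = 0 + (4.8)(0.89)² = 3.8021 kg m².
Total I = 0.39854 + 3.8021 = 4.2006 kg m².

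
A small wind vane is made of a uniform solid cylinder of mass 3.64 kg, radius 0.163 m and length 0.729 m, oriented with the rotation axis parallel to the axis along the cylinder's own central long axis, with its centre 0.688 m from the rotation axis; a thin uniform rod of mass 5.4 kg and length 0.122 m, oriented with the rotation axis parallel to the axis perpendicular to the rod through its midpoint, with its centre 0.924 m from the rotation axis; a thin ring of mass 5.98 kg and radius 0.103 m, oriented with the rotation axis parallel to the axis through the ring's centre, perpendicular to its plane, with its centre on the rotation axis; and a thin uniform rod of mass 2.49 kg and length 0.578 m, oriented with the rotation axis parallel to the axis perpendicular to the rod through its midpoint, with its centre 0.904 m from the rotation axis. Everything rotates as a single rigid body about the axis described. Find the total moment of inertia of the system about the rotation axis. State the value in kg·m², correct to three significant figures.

Solid cylinder: I_cm = (1/2)MR² = (1/2)(3.64)(0.163)² = 0.048356 kg·m²; centre at d = 0.688 m, so the parallel axis theorem gives I = 0.048356 + (3.64)(0.688)² = 1.7713 kg·m².
Thin rod: I_cm = (1/12)ML² = (1/12)(5.4)(0.122)² = 0.0066978 kg·m²; centre at d = 0.924 m, so the parallel axis theorem gives I = 0.0066978 + (5.4)(0.924)² = 4.6171 kg·m².
Thin ring: I_cm = MR² = (5.98)(0.103)² = 0.063442 kg·m²; axis through the centre, so I = 0.063442 kg·m².
Thin rod: I_cm = (1/12)ML² = (1/12)(2.49)(0.578)² = 0.069322 kg·m²; centre at d = 0.904 m, so the parallel axis theorem gives I = 0.069322 + (2.49)(0.904)² = 2.1042 kg·m².
Total I = 1.7713 + 4.6171 + 0.063442 + 2.1042 = 8.556 kg·m².

8.56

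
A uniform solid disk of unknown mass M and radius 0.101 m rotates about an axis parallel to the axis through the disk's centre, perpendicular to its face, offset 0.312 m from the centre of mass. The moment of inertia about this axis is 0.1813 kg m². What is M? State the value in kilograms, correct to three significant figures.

I = I_cm + Md² = (1/2)MR² + Md² = M·[0.5·(0.101)² + (0.312)²] = M·0.10244.
So M = 0.1813 / 0.10244 = 1.7697 kg.

1.77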